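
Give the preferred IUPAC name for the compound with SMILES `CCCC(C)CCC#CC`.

The longest carbon chain that includes the multiple bond has 9 carbons, so the parent hydride is nonane.
A C≡C triple bond in the chain gives the infix -yne-.
Number the chain so that numbering from this end puts the triple bond at C-2 rather than C-7.
With this numbering: the triple bond between C-2 and C-3; a methyl group at C-6.
Assembling the pieces gives 6-methylnon-2-yne.

6-methylnon-2-yne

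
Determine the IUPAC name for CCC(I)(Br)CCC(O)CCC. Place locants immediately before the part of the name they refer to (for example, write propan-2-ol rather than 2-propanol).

The longest carbon chain that includes the –OH group has 9 carbons, so the parent hydride is nonane.
An alcohol (–OH) is the principal characteristic group, giving the suffix -ol.
Choose the numbering such that numbering from this end puts the hydroxyl group at C-4 rather than C-6.
That gives the hydroxyl at C-4; a bromo group at C-7; an iodo group at C-7.
Substituent prefixes are cited in alphabetical order (multiplying prefixes like di-/tri- are ignored for ordering).
Assembling the pieces gives 7-bromo-7-iodononan-4-ol.

7-bromo-7-iodononan-4-ol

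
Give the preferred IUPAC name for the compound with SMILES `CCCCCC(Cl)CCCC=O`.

5-chlorodecanal

Counting along the main chain through the –CHO group gives 10 carbons: the parent is decane.
The highest-priority functional group is an aldehyde (terminal –CHO), so the name ends in -al.
Number the chain so that the aldehyde carbon is C-1 by definition.
That gives a chloro group at C-5.
Putting it together: 5-chlorodecanal.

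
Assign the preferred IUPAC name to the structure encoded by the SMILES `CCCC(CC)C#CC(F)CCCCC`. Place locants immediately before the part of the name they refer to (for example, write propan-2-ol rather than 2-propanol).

4-ethyl-7-fluorododec-5-yne

The longest carbon chain that includes the multiple bond has 12 carbons, so the parent hydride is dodecane.
A C≡C triple bond in the chain gives the infix -yne-.
The numbering direction is chosen so that numbering from this end puts the triple bond at C-5 rather than C-7.
With this numbering: the triple bond between C-5 and C-6; an ethyl group at C-4; a fluoro group at C-7.
Substituent prefixes are cited in alphabetical order (multiplying prefixes like di-/tri- are ignored for ordering).
Assembling the pieces gives 4-ethyl-7-fluorododec-5-yne.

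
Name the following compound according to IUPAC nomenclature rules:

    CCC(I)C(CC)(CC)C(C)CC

The longest continuous carbon chain has 7 atoms, so the parent hydride is heptane.
Number the chain so that the locant sets are identical either way, so the alphabetically earlier iodo substituent takes the lower locant (3 rather than 5).
That gives two ethyl groups at C-4; an iodo group at C-3; a methyl group at C-5.
Prefixes are listed alphabetically: ethyl, iodo, methyl.
Assembling the pieces gives 4,4-diethyl-3-iodo-5-methylheptane.

4,4-diethyl-3-iodo-5-methylheptane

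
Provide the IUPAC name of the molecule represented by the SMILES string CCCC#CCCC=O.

oct-4-ynal

The longest chain bearing the –CHO group and the multiple bond is 8 carbons long (octane).
The principal characteristic group is an aldehyde (terminal –CHO), named with the suffix -al.
The chain contains a C≡C triple bond, so the unsaturation ending is -yne.
Choose the numbering such that the aldehyde carbon is C-1 by definition.
This places the triple bond between C-4 and C-5.
Assembling the pieces gives oct-4-ynal.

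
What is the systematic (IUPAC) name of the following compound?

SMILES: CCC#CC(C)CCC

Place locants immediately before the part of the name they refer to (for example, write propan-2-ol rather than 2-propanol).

The longest carbon chain that includes the multiple bond has 8 carbons, so the parent hydride is octane.
A C≡C triple bond in the chain gives the infix -yne-.
Number the chain so that numbering from this end puts the triple bond at C-3 rather than C-5.
That gives the triple bond between C-3 and C-4; a methyl group at C-5.
Putting it together: 5-methyloct-3-yne.

5-methyloct-3-yne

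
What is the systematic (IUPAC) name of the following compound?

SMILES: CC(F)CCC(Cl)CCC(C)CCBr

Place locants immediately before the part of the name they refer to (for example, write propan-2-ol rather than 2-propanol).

The longest carbon chain is 10 atoms: the parent is decane.
Choose the numbering such that the substituent locant set {1,3,6,9} is lower than {2,5,8,10} at the first point of difference.
With this numbering: a bromo group at C-1; a chloro group at C-6; a fluoro group at C-9; a methyl group at C-3.
The substituents are ordered alphabetically, ignoring any di-/tri- multipliers.
The name is 1-bromo-6-chloro-9-fluoro-3-methyldecane.

1-bromo-6-chloro-9-fluoro-3-methyldecane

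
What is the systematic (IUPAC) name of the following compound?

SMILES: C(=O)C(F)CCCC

2-fluorohexanal

The longest carbon chain that includes the –CHO group has 6 carbons, so the parent hydride is hexane.
The highest-priority functional group is an aldehyde (terminal –CHO), so the name ends in -al.
Number the chain so that the aldehyde carbon is C-1 by definition.
That gives a fluoro group at C-2.
Putting it together: 2-fluorohexanal.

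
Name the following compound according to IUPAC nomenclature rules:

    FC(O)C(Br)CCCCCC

2-bromo-1-fluorooctan-1-ol

Counting along the main chain through the –OH group gives 8 carbons: the parent is octane.
The principal characteristic group is an alcohol (–OH), named with the suffix -ol.
The numbering direction is chosen so that numbering from this end puts the hydroxyl group at C-1 rather than C-8.
With this numbering: the hydroxyl at C-1; a bromo group at C-2; a fluoro group at C-1.
Prefixes are listed alphabetically: bromo, fluoro.
Putting it together: 2-bromo-1-fluorooctan-1-ol.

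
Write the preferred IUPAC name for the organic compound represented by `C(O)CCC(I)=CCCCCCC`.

Counting along the main chain through the –OH group and the multiple bond gives 11 carbons: the parent is undecane.
An alcohol (–OH) is the principal characteristic group, giving the suffix -ol.
A C=C double bond in the chain gives the infix -ene-.
The numbering direction is chosen so that numbering from this end puts the hydroxyl group at C-1 rather than C-11.
This places the hydroxyl at C-1; the double bond between C-4 and C-5; an iodo group at C-4.
Putting it together: 4-iodoundec-4-en-1-ol.

4-iodoundec-4-en-1-ol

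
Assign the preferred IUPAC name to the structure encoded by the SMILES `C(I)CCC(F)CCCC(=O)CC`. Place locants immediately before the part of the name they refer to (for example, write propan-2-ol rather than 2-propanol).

7-fluoro-10-iododecan-3-one

Counting along the main chain through the carbonyl gives 10 carbons: the parent is decane.
The highest-priority functional group is a ketone (C=O on an internal carbon), so the name ends in -one.
Number the chain so that numbering from this end puts the carbonyl group at C-3 rather than C-8.
This places the carbonyl at C-3; a fluoro group at C-7; an iodo group at C-10.
The substituents are ordered alphabetically, ignoring any di-/tri- multipliers.
Putting it together: 7-fluoro-10-iododecan-3-one.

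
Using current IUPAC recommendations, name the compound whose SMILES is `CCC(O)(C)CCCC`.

3-methylheptan-3-ol

The longest chain bearing the –OH group is 7 carbons long (heptane).
The principal characteristic group is an alcohol (–OH), named with the suffix -ol.
Number the chain so that numbering from this end puts the hydroxyl group at C-3 rather than C-5.
With this numbering: the hydroxyl at C-3; a methyl group at C-3.
Putting it together: 3-methylheptan-3-ol.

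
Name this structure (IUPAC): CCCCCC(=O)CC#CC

dec-2-yn-5-one

Counting along the main chain through the carbonyl and the multiple bond gives 10 carbons: the parent is decane.
The principal characteristic group is a ketone (C=O on an internal carbon), named with the suffix -one.
A C≡C triple bond in the chain gives the infix -yne-.
The numbering direction is chosen so that numbering from this end puts the carbonyl group at C-5 rather than C-6.
That gives the carbonyl at C-5; the triple bond between C-2 and C-3.
The name is dec-2-yn-5-one.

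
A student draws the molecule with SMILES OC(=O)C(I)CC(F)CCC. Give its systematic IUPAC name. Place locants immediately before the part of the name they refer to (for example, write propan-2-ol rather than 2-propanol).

Counting along the main chain through the –COOH group gives 7 carbons: the parent is heptane.
The principal characteristic group is a carboxylic acid (terminal –COOH), named with the suffix -oic acid.
The numbering direction is chosen so that the carboxylic acid carbon is C-1 by definition.
This places a fluoro group at C-4; an iodo group at C-2.
Prefixes are listed alphabetically: fluoro, iodo.
The name is 4-fluoro-2-iodoheptanoic acid.

4-fluoro-2-iodoheptanoic acid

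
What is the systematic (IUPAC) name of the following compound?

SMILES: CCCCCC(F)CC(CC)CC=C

4-ethyl-6-fluoroundec-1-ene

The longest chain bearing the multiple bond is 11 carbons long (undecane).
The chain contains a C=C double bond, so the unsaturation ending is -ene.
The numbering direction is chosen so that numbering from this end puts the double bond at C-1 rather than C-10.
With this numbering: the double bond between C-1 and C-2; an ethyl group at C-4; a fluoro group at C-6.
Substituent prefixes are cited in alphabetical order (multiplying prefixes like di-/tri- are ignored for ordering).
The name is 4-ethyl-6-fluoroundec-1-ene.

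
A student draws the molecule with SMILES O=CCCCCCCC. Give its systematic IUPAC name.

Counting along the main chain through the –CHO group gives 8 carbons: the parent is octane.
The principal characteristic group is an aldehyde (terminal –CHO), named with the suffix -al.
The numbering direction is chosen so that the aldehyde carbon is C-1 by definition.
The name is octanal.

octanal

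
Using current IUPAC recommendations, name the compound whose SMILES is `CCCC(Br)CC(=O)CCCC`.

7-bromodecan-5-one

Counting along the main chain through the carbonyl gives 10 carbons: the parent is decane.
A ketone (C=O on an internal carbon) is the principal characteristic group, giving the suffix -one.
Choose the numbering such that numbering from this end puts the carbonyl group at C-5 rather than C-6.
This places the carbonyl at C-5; a bromo group at C-7.
Assembling the pieces gives 7-bromodecan-5-one.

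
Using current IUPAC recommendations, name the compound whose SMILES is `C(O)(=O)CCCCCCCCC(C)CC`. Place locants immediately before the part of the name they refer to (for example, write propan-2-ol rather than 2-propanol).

The longest chain bearing the –COOH group is 12 carbons long (dodecane).
A carboxylic acid (terminal –COOH) is the principal characteristic group, giving the suffix -oic acid.
Number the chain so that the carboxylic acid carbon is C-1 by definition.
With this numbering: a methyl group at C-10.
Putting it together: 10-methyldodecanoic acid.

10-methyldodecanoic acid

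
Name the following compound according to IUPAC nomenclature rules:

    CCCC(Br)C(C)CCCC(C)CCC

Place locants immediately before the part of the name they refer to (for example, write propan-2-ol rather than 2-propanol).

The longest continuous carbon chain has 12 atoms, so the parent hydride is dodecane.
Choose the numbering such that the substituent locant set {4,5,9} is lower than {4,8,9} at the first point of difference.
That gives a bromo group at C-4; methyl groups at C-5 and C-9.
Substituent prefixes are cited in alphabetical order (multiplying prefixes like di-/tri- are ignored for ordering).
Assembling the pieces gives 4-bromo-5,9-dimethyldodecane.

4-bromo-5,9-dimethyldodecane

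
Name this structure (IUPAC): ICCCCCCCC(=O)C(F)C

The longest carbon chain that includes the carbonyl has 10 carbons, so the parent hydride is decane.
The highest-priority functional group is a ketone (C=O on an internal carbon), so the name ends in -one.
Number the chain so that numbering from this end puts the carbonyl group at C-3 rather than C-8.
That gives the carbonyl at C-3; a fluoro group at C-2; an iodo group at C-10.
The substituents are ordered alphabetically, ignoring any di-/tri- multipliers.
The name is 2-fluoro-10-iododecan-3-one.

2-fluoro-10-iododecan-3-one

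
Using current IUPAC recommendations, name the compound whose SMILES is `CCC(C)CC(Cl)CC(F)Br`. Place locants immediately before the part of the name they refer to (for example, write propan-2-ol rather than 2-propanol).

The longest continuous carbon chain has 7 atoms, so the parent hydride is heptane.
Number the chain so that the substituent locant set {1,1,3,5} is lower than {3,5,7,7} at the first point of difference.
That gives a bromo group at C-1; a chloro group at C-3; a fluoro group at C-1; a methyl group at C-5.
Prefixes are listed alphabetically: bromo, chloro, fluoro, methyl.
Putting it together: 1-bromo-3-chloro-1-fluoro-5-methylheptane.

1-bromo-3-chloro-1-fluoro-5-methylheptane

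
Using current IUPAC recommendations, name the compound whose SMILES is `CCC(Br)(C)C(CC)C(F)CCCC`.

3-bromo-4-ethyl-5-fluoro-3-methylnonane

The longest continuous carbon chain has 9 atoms, so the parent hydride is nonane.
Number the chain so that the substituent locant set {3,3,4,5} is lower than {5,6,7,7} at the first point of difference.
This places a bromo group at C-3; an ethyl group at C-4; a fluoro group at C-5; a methyl group at C-3.
The substituents are ordered alphabetically, ignoring any di-/tri- multipliers.
The name is 3-bromo-4-ethyl-5-fluoro-3-methylnonane.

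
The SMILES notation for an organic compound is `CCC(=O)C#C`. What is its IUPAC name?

The longest chain bearing the carbonyl and the multiple bond is 5 carbons long (pentane).
A ketone (C=O on an internal carbon) is the principal characteristic group, giving the suffix -one.
A C≡C triple bond in the chain gives the infix -yne-.
The numbering direction is chosen so that numbering from this end puts the triple bond at C-1 rather than C-4.
With this numbering: the carbonyl at C-3; the triple bond between C-1 and C-2.
Assembling the pieces gives pent-1-yn-3-one.

pent-1-yn-3-one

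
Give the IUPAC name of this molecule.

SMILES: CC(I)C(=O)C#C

The longest carbon chain that includes the carbonyl and the multiple bond has 5 carbons, so the parent hydride is pentane.
A ketone (C=O on an internal carbon) is the principal characteristic group, giving the suffix -one.
A C≡C triple bond in the chain gives the infix -yne-.
The numbering direction is chosen so that numbering from this end puts the triple bond at C-1 rather than C-4.
With this numbering: the carbonyl at C-3; the triple bond between C-1 and C-2; an iodo group at C-4.
Putting it together: 4-iodopent-1-yn-3-one.

4-iodopent-1-yn-3-one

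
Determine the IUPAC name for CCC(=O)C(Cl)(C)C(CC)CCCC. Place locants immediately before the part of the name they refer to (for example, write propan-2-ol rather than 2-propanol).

Counting along the main chain through the carbonyl gives 9 carbons: the parent is nonane.
A ketone (C=O on an internal carbon) is the principal characteristic group, giving the suffix -one.
The numbering direction is chosen so that numbering from this end puts the carbonyl group at C-3 rather than C-7.
With this numbering: the carbonyl at C-3; a chloro group at C-4; an ethyl group at C-5; a methyl group at C-4.
The substituents are ordered alphabetically, ignoring any di-/tri- multipliers.
Putting it together: 4-chloro-5-ethyl-4-methylnonan-3-one.

4-chloro-5-ethyl-4-methylnonan-3-one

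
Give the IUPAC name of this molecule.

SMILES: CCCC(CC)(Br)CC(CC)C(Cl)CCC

The parent chain contains 10 carbons (decane).
The numbering direction is chosen so that the substituent locant set {4,4,6,7} is lower than {4,5,7,7} at the first point of difference.
That gives a bromo group at C-4; a chloro group at C-7; ethyl groups at C-4 and C-6.
Prefixes are listed alphabetically: bromo, chloro, ethyl.
The name is 4-bromo-7-chloro-4,6-diethyldecane.

4-bromo-7-chloro-4,6-diethyldecane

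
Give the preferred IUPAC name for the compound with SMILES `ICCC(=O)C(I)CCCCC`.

1,4-diiodononan-3-one

The longest carbon chain that includes the carbonyl has 9 carbons, so the parent hydride is nonane.
The highest-priority functional group is a ketone (C=O on an internal carbon), so the name ends in -one.
Choose the numbering such that numbering from this end puts the carbonyl group at C-3 rather than C-7.
That gives the carbonyl at C-3; iodo groups at C-1 and C-4.
Assembling the pieces gives 1,4-diiodononan-3-one.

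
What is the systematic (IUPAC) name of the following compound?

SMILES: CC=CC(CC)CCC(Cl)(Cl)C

7,7-dichloro-4-ethyloct-2-ene

The longest carbon chain that includes the multiple bond has 8 carbons, so the parent hydride is octane.
The chain contains a C=C double bond, so the unsaturation ending is -ene.
Number the chain so that numbering from this end puts the double bond at C-2 rather than C-6.
This places the double bond between C-2 and C-3; two chloro groups at C-7; an ethyl group at C-4.
Substituent prefixes are cited in alphabetical order (multiplying prefixes like di-/tri- are ignored for ordering).
The name is 7,7-dichloro-4-ethyloct-2-ene.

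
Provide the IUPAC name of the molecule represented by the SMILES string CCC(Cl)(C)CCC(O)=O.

The longest chain bearing the –COOH group is 6 carbons long (hexane).
The highest-priority functional group is a carboxylic acid (terminal –COOH), so the name ends in -oic acid.
Number the chain so that the carboxylic acid carbon is C-1 by definition.
That gives a chloro group at C-4; a methyl group at C-4.
Prefixes are listed alphabetically: chloro, methyl.
Putting it together: 4-chloro-4-methylhexanoic acid.

4-chloro-4-methylhexanoic acid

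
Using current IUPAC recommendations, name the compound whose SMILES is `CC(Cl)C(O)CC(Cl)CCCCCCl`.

2,5,10-trichlorodecan-3-ol

The longest chain bearing the –OH group is 10 carbons long (decane).
The principal characteristic group is an alcohol (–OH), named with the suffix -ol.
Choose the numbering such that numbering from this end puts the hydroxyl group at C-3 rather than C-8.
This places the hydroxyl at C-3; chloro groups at C-2 and C-5 and C-10.
The name is 2,5,10-trichlorodecan-3-ol.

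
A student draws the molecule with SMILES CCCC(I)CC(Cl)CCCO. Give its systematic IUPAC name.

The longest carbon chain that includes the –OH group has 9 carbons, so the parent hydride is nonane.
The highest-priority functional group is an alcohol (–OH), so the name ends in -ol.
Number the chain so that numbering from this end puts the hydroxyl group at C-1 rather than C-9.
That gives the hydroxyl at C-1; a chloro group at C-4; an iodo group at C-6.
The substituents are ordered alphabetically, ignoring any di-/tri- multipliers.
The name is 4-chloro-6-iodononan-1-ol.

4-chloro-6-iodononan-1-ol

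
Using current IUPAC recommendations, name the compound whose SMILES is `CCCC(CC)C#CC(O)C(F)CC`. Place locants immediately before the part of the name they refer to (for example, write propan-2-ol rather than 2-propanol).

Counting along the main chain through the –OH group and the multiple bond gives 10 carbons: the parent is decane.
The principal characteristic group is an alcohol (–OH), named with the suffix -ol.
There is one C≡C triple bond, indicated by the ending -yne.
The numbering direction is chosen so that numbering from this end puts the hydroxyl group at C-4 rather than C-7.
With this numbering: the hydroxyl at C-4; the triple bond between C-5 and C-6; an ethyl group at C-7; a fluoro group at C-3.
Substituent prefixes are cited in alphabetical order (multiplying prefixes like di-/tri- are ignored for ordering).
Assembling the pieces gives 7-ethyl-3-fluorodec-5-yn-4-ol.

7-ethyl-3-fluorodec-5-yn-4-ol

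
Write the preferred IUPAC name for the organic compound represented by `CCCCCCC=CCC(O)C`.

undec-4-en-2-ol

Counting along the main chain through the –OH group and the multiple bond gives 11 carbons: the parent is undecane.
The highest-priority functional group is an alcohol (–OH), so the name ends in -ol.
There is one C=C double bond, indicated by the ending -ene.
Number the chain so that numbering from this end puts the hydroxyl group at C-2 rather than C-10.
With this numbering: the hydroxyl at C-2; the double bond between C-4 and C-5.
Assembling the pieces gives undec-4-en-2-ol.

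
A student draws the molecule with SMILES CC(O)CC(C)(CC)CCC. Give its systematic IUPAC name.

The longest carbon chain that includes the –OH group has 7 carbons, so the parent hydride is heptane.
An alcohol (–OH) is the principal characteristic group, giving the suffix -ol.
The numbering direction is chosen so that numbering from this end puts the hydroxyl group at C-2 rather than C-6.
That gives the hydroxyl at C-2; an ethyl group at C-4; a methyl group at C-4.
Prefixes are listed alphabetically: ethyl, methyl.
Assembling the pieces gives 4-ethyl-4-methylheptan-2-ol.

4-ethyl-4-methylheptan-2-ol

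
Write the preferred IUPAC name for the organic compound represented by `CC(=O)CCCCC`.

The longest chain bearing the carbonyl is 7 carbons long (heptane).
The principal characteristic group is a ketone (C=O on an internal carbon), named with the suffix -one.
The numbering direction is chosen so that numbering from this end puts the carbonyl group at C-2 rather than C-6.
That gives the carbonyl at C-2.
The name is heptan-2-one.

heptan-2-one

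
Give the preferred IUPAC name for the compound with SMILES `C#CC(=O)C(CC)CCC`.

4-ethylhept-1-yn-3-one

The longest chain bearing the carbonyl and the multiple bond is 7 carbons long (heptane).
The principal characteristic group is a ketone (C=O on an internal carbon), named with the suffix -one.
The chain contains a C≡C triple bond, so the unsaturation ending is -yne.
Choose the numbering such that numbering from this end puts the carbonyl group at C-3 rather than C-5.
With this numbering: the carbonyl at C-3; the triple bond between C-1 and C-2; an ethyl group at C-4.
The name is 4-ethylhept-1-yn-3-one.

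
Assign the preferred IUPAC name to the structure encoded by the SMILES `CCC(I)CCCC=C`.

6-iodooct-1-ene

Counting along the main chain through the multiple bond gives 8 carbons: the parent is octane.
There is one C=C double bond, indicated by the ending -ene.
The numbering direction is chosen so that numbering from this end puts the double bond at C-1 rather than C-7.
This places the double bond between C-1 and C-2; an iodo group at C-6.
The name is 6-iodooct-1-ene.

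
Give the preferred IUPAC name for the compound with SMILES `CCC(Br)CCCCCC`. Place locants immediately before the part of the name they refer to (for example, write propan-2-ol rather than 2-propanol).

The longest carbon chain is 9 atoms: the parent is nonane.
The numbering direction is chosen so that the substituent locant set {3} is lower than {7} at the first point of difference.
This places a bromo group at C-3.
Putting it together: 3-bromononane.

3-bromononane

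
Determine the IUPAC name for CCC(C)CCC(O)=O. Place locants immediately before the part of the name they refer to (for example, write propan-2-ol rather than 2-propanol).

Counting along the main chain through the –COOH group gives 6 carbons: the parent is hexane.
The principal characteristic group is a carboxylic acid (terminal –COOH), named with the suffix -oic acid.
Choose the numbering such that the carboxylic acid carbon is C-1 by definition.
This places a methyl group at C-4.
Putting it together: 4-methylhexanoic acid.

4-methylhexanoic acid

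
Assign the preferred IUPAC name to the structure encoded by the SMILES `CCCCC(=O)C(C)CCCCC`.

Counting along the main chain through the carbonyl gives 11 carbons: the parent is undecane.
The principal characteristic group is a ketone (C=O on an internal carbon), named with the suffix -one.
Choose the numbering such that numbering from this end puts the carbonyl group at C-5 rather than C-7.
With this numbering: the carbonyl at C-5; a methyl group at C-6.
Assembling the pieces gives 6-methylundecan-5-one.

6-methylundecan-5-one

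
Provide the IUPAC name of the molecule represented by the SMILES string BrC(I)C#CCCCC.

1-bromo-1-iodohept-2-yne

The longest chain bearing the multiple bond is 7 carbons long (heptane).
The chain contains a C≡C triple bond, so the unsaturation ending is -yne.
The numbering direction is chosen so that numbering from this end puts the triple bond at C-2 rather than C-5.
With this numbering: the triple bond between C-2 and C-3; a bromo group at C-1; an iodo group at C-1.
Substituent prefixes are cited in alphabetical order (multiplying prefixes like di-/tri- are ignored for ordering).
Putting it together: 1-bromo-1-iodohept-2-yne.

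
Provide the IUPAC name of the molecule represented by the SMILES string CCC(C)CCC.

3-methylhexane

The parent chain contains 6 carbons (hexane).
Number the chain so that the substituent locant set {3} is lower than {4} at the first point of difference.
With this numbering: a methyl group at C-3.
Assembling the pieces gives 3-methylhexane.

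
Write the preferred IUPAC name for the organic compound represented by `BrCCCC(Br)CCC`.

1,4-dibromoheptane

The parent chain contains 7 carbons (heptane).
The numbering direction is chosen so that the substituent locant set {1,4} is lower than {4,7} at the first point of difference.
With this numbering: bromo groups at C-1 and C-4.
Assembling the pieces gives 1,4-dibromoheptane.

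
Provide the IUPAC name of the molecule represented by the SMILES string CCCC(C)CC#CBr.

1-bromo-4-methylhept-1-yne

The longest chain bearing the multiple bond is 7 carbons long (heptane).
The chain contains a C≡C triple bond, so the unsaturation ending is -yne.
Number the chain so that numbering from this end puts the triple bond at C-1 rather than C-6.
This places the triple bond between C-1 and C-2; a bromo group at C-1; a methyl group at C-4.
Substituent prefixes are cited in alphabetical order (multiplying prefixes like di-/tri- are ignored for ordering).
Assembling the pieces gives 1-bromo-4-methylhept-1-yne.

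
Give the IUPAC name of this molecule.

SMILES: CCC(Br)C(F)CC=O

The longest carbon chain that includes the –CHO group has 6 carbons, so the parent hydride is hexane.
An aldehyde (terminal –CHO) is the principal characteristic group, giving the suffix -al.
Number the chain so that the aldehyde carbon is C-1 by definition.
That gives a bromo group at C-4; a fluoro group at C-3.
Substituent prefixes are cited in alphabetical order (multiplying prefixes like di-/tri- are ignored for ordering).
Putting it together: 4-bromo-3-fluorohexanal.

4-bromo-3-fluorohexanal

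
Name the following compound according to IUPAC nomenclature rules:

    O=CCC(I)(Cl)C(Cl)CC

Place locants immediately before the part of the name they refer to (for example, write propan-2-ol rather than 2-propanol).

The longest carbon chain that includes the –CHO group has 6 carbons, so the parent hydride is hexane.
The highest-priority functional group is an aldehyde (terminal –CHO), so the name ends in -al.
The numbering direction is chosen so that the aldehyde carbon is C-1 by definition.
This places chloro groups at C-3 and C-4; an iodo group at C-3.
The substituents are ordered alphabetically, ignoring any di-/tri- multipliers.
Assembling the pieces gives 3,4-dichloro-3-iodohexanal.

3,4-dichloro-3-iodohexanal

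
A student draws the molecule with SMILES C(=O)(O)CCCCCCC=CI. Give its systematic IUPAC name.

9-iodonon-8-enoic acid

The longest carbon chain that includes the –COOH group and the multiple bond has 9 carbons, so the parent hydride is nonane.
The principal characteristic group is a carboxylic acid (terminal –COOH), named with the suffix -oic acid.
The chain contains a C=C double bond, so the unsaturation ending is -ene.
Choose the numbering such that the carboxylic acid carbon is C-1 by definition.
This places the double bond between C-8 and C-9; an iodo group at C-9.
The name is 9-iodonon-8-enoic acid.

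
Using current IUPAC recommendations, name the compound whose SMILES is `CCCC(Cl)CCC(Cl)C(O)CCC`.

The longest carbon chain that includes the –OH group has 11 carbons, so the parent hydride is undecane.
The highest-priority functional group is an alcohol (–OH), so the name ends in -ol.
Choose the numbering such that numbering from this end puts the hydroxyl group at C-4 rather than C-8.
With this numbering: the hydroxyl at C-4; chloro groups at C-5 and C-8.
Assembling the pieces gives 5,8-dichloroundecan-4-ol.

5,8-dichloroundecan-4-ol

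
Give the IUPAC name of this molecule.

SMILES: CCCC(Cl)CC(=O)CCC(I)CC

8-chloro-3-iodoundecan-6-one

The longest carbon chain that includes the carbonyl has 11 carbons, so the parent hydride is undecane.
The highest-priority functional group is a ketone (C=O on an internal carbon), so the name ends in -one.
Choose the numbering such that the substituent locant set {3,8} is lower than {4,9} at the first point of difference.
This places the carbonyl at C-6; a chloro group at C-8; an iodo group at C-3.
Substituent prefixes are cited in alphabetical order (multiplying prefixes like di-/tri- are ignored for ordering).
Putting it together: 8-chloro-3-iodoundecan-6-one.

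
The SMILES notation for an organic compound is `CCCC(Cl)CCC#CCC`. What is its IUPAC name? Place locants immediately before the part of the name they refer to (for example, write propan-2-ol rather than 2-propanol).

Counting along the main chain through the multiple bond gives 10 carbons: the parent is decane.
There is one C≡C triple bond, indicated by the ending -yne.
Choose the numbering such that numbering from this end puts the triple bond at C-3 rather than C-7.
With this numbering: the triple bond between C-3 and C-4; a chloro group at C-7.
The name is 7-chlorodec-3-yne.

7-chlorodec-3-yne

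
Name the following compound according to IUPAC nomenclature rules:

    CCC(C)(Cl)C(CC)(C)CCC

The longest carbon chain is 7 atoms: the parent is heptane.
The numbering direction is chosen so that the substituent locant set {3,3,4,4} is lower than {4,4,5,5} at the first point of difference.
With this numbering: a chloro group at C-3; an ethyl group at C-4; methyl groups at C-3 and C-4.
The substituents are ordered alphabetically, ignoring any di-/tri- multipliers.
Putting it together: 3-chloro-4-ethyl-3,4-dimethylheptane.

3-chloro-4-ethyl-3,4-dimethylheptane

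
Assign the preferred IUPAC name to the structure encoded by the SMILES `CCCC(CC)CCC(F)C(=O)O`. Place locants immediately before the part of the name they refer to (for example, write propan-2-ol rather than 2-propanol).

Counting along the main chain through the –COOH group gives 8 carbons: the parent is octane.
A carboxylic acid (terminal –COOH) is the principal characteristic group, giving the suffix -oic acid.
The numbering direction is chosen so that the carboxylic acid carbon is C-1 by definition.
That gives an ethyl group at C-5; a fluoro group at C-2.
The substituents are ordered alphabetically, ignoring any di-/tri- multipliers.
Assembling the pieces gives 5-ethyl-2-fluorooctanoic acid.

5-ethyl-2-fluorooctanoic acid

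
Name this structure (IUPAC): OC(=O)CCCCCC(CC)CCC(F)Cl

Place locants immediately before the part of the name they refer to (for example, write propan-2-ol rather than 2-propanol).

10-chloro-7-ethyl-10-fluorodecanoic acid

The longest carbon chain that includes the –COOH group has 10 carbons, so the parent hydride is decane.
The principal characteristic group is a carboxylic acid (terminal –COOH), named with the suffix -oic acid.
Choose the numbering such that the carboxylic acid carbon is C-1 by definition.
With this numbering: a chloro group at C-10; an ethyl group at C-7; a fluoro group at C-10.
Substituent prefixes are cited in alphabetical order (multiplying prefixes like di-/tri- are ignored for ordering).
Assembling the pieces gives 10-chloro-7-ethyl-10-fluorodecanoic acid.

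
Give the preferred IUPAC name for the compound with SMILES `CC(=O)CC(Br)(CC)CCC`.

4-bromo-4-ethylheptan-2-one

The longest carbon chain that includes the carbonyl has 7 carbons, so the parent hydride is heptane.
The highest-priority functional group is a ketone (C=O on an internal carbon), so the name ends in -one.
The numbering direction is chosen so that numbering from this end puts the carbonyl group at C-2 rather than C-6.
With this numbering: the carbonyl at C-2; a bromo group at C-4; an ethyl group at C-4.
The substituents are ordered alphabetically, ignoring any di-/tri- multipliers.
The name is 4-bromo-4-ethylheptan-2-one.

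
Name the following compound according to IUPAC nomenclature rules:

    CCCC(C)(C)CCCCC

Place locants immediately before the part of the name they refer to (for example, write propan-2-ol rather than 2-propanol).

4,4-dimethylnonane

The parent chain contains 9 carbons (nonane).
The numbering direction is chosen so that the substituent locant set {4,4} is lower than {6,6} at the first point of difference.
This places two methyl groups at C-4.
The name is 4,4-dimethylnonane.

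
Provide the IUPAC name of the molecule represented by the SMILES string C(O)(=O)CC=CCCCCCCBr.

10-bromodec-3-enoic acid

The longest carbon chain that includes the –COOH group and the multiple bond has 10 carbons, so the parent hydride is decane.
The principal characteristic group is a carboxylic acid (terminal –COOH), named with the suffix -oic acid.
The chain contains a C=C double bond, so the unsaturation ending is -ene.
The numbering direction is chosen so that the carboxylic acid carbon is C-1 by definition.
With this numbering: the double bond between C-3 and C-4; a bromo group at C-10.
The name is 10-bromodec-3-enoic acid.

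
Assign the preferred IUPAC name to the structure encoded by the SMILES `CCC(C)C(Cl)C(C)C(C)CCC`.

The longest continuous carbon chain has 9 atoms, so the parent hydride is nonane.
The numbering direction is chosen so that the substituent locant set {3,4,5,6} is lower than {4,5,6,7} at the first point of difference.
This places a chloro group at C-4; methyl groups at C-3 and C-5 and C-6.
Prefixes are listed alphabetically: chloro, methyl.
Putting it together: 4-chloro-3,5,6-trimethylnonane.

4-chloro-3,5,6-trimethylnonane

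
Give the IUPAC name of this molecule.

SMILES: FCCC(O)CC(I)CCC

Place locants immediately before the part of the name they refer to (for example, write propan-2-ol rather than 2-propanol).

The longest carbon chain that includes the –OH group has 8 carbons, so the parent hydride is octane.
The highest-priority functional group is an alcohol (–OH), so the name ends in -ol.
The numbering direction is chosen so that numbering from this end puts the hydroxyl group at C-3 rather than C-6.
With this numbering: the hydroxyl at C-3; a fluoro group at C-1; an iodo group at C-5.
Substituent prefixes are cited in alphabetical order (multiplying prefixes like di-/tri- are ignored for ordering).
Assembling the pieces gives 1-fluoro-5-iodooctan-3-ol.

1-fluoro-5-iodooctan-3-ol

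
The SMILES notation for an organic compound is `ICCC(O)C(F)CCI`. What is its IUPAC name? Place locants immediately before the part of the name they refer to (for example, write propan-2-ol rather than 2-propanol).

The longest carbon chain that includes the –OH group has 6 carbons, so the parent hydride is hexane.
An alcohol (–OH) is the principal characteristic group, giving the suffix -ol.
Choose the numbering such that numbering from this end puts the hydroxyl group at C-3 rather than C-4.
That gives the hydroxyl at C-3; a fluoro group at C-4; iodo groups at C-1 and C-6.
The substituents are ordered alphabetically, ignoring any di-/tri- multipliers.
Assembling the pieces gives 4-fluoro-1,6-diiodohexan-3-ol.

4-fluoro-1,6-diiodohexan-3-ol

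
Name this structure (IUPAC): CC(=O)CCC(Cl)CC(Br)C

The longest chain bearing the carbonyl is 8 carbons long (octane).
A ketone (C=O on an internal carbon) is the principal characteristic group, giving the suffix -one.
Choose the numbering such that numbering from this end puts the carbonyl group at C-2 rather than C-7.
With this numbering: the carbonyl at C-2; a bromo group at C-7; a chloro group at C-5.
Substituent prefixes are cited in alphabetical order (multiplying prefixes like di-/tri- are ignored for ordering).
Assembling the pieces gives 7-bromo-5-chlorooctan-2-one.

7-bromo-5-chlorooctan-2-one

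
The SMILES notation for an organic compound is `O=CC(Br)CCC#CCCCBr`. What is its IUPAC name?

The longest chain bearing the –CHO group and the multiple bond is 9 carbons long (nonane).
An aldehyde (terminal –CHO) is the principal characteristic group, giving the suffix -al.
The chain contains a C≡C triple bond, so the unsaturation ending is -yne.
Number the chain so that the aldehyde carbon is C-1 by definition.
That gives the triple bond between C-5 and C-6; bromo groups at C-2 and C-9.
The name is 2,9-dibromonon-5-ynal.

2,9-dibromonon-5-ynal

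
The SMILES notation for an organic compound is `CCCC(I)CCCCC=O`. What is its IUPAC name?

6-iodononanal

Counting along the main chain through the –CHO group gives 9 carbons: the parent is nonane.
The principal characteristic group is an aldehyde (terminal –CHO), named with the suffix -al.
Number the chain so that the aldehyde carbon is C-1 by definition.
That gives an iodo group at C-6.
The name is 6-iodononanal.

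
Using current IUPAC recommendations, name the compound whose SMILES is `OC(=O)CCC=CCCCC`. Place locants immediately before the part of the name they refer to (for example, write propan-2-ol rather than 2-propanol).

non-4-enoic acid

Counting along the main chain through the –COOH group and the multiple bond gives 9 carbons: the parent is nonane.
The principal characteristic group is a carboxylic acid (terminal –COOH), named with the suffix -oic acid.
The chain contains a C=C double bond, so the unsaturation ending is -ene.
The numbering direction is chosen so that the carboxylic acid carbon is C-1 by definition.
That gives the double bond between C-4 and C-5.
Putting it together: non-4-enoic acid.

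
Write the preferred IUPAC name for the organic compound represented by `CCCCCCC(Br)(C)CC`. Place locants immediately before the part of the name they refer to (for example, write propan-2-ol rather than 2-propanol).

3-bromo-3-methylnonane

The longest continuous carbon chain has 9 atoms, so the parent hydride is nonane.
The numbering direction is chosen so that the substituent locant set {3,3} is lower than {7,7} at the first point of difference.
With this numbering: a bromo group at C-3; a methyl group at C-3.
Prefixes are listed alphabetically: bromo, methyl.
The name is 3-bromo-3-methylnonane.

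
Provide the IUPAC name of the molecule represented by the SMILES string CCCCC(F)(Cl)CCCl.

The parent chain contains 7 carbons (heptane).
The numbering direction is chosen so that the substituent locant set {1,3,3} is lower than {5,5,7} at the first point of difference.
That gives chloro groups at C-1 and C-3; a fluoro group at C-3.
The substituents are ordered alphabetically, ignoring any di-/tri- multipliers.
The name is 1,3-dichloro-3-fluoroheptane.

1,3-dichloro-3-fluoroheptane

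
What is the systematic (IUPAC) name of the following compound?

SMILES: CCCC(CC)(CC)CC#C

4,4-diethylhept-1-yne

The longest carbon chain that includes the multiple bond has 7 carbons, so the parent hydride is heptane.
The chain contains a C≡C triple bond, so the unsaturation ending is -yne.
The numbering direction is chosen so that numbering from this end puts the triple bond at C-1 rather than C-6.
That gives the triple bond between C-1 and C-2; two ethyl groups at C-4.
The name is 4,4-diethylhept-1-yne.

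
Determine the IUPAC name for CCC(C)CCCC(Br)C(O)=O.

2-bromo-6-methyloctanoic acid

The longest carbon chain that includes the –COOH group has 8 carbons, so the parent hydride is octane.
The principal characteristic group is a carboxylic acid (terminal –COOH), named with the suffix -oic acid.
Choose the numbering such that the carboxylic acid carbon is C-1 by definition.
With this numbering: a bromo group at C-2; a methyl group at C-6.
Substituent prefixes are cited in alphabetical order (multiplying prefixes like di-/tri- are ignored for ordering).
Assembling the pieces gives 2-bromo-6-methyloctanoic acid.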